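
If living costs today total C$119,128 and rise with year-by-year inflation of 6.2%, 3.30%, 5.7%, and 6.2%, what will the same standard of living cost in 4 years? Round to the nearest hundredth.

C$146,702.73

Cumulative price-level factor: 1.062 × 1.0330 × 1.057 × 1.062 ≈ 1.2314714346.
The nominal amount required is C$119,128 scaled up by that factor.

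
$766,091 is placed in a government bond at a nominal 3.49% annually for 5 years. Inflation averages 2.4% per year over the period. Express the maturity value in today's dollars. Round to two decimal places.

$807,741.71

Nominal value at maturity: $766,091 × (1 + 3.49%)^5 ≈ $909,436.32.
Price-level factor over 5 years: (1 + 2.4%)^5 ≈ 1.1258999068.
The maturity value deflated by that factor is the answer in today's purchasing power.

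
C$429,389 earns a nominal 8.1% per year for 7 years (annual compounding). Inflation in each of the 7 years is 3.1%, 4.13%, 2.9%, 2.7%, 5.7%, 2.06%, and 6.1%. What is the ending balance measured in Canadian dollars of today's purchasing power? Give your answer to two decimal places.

C$570,380.26

Nominal value at maturity: C$429,389 × (1 + 8.1%)^7 ≈ C$740,680.26.
Price-level factor over 7 years: 1.031 × 1.0413 × 1.029 × 1.027 × 1.057 × 1.0206 × 1.061 ≈ 1.2985727563.
Dividing the nominal maturity value by the price-level factor gives the value in today's money.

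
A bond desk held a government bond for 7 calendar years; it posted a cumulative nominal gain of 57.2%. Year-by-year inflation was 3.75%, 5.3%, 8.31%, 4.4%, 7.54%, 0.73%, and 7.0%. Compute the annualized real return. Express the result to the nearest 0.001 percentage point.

Cumulative inflation factor: 1.0375 × 1.053 × 1.0831 × 1.044 × 1.0754 × 1.0073 × 1.070 ≈ 1.43185.
Nominal growth factor: 1.57200. Real growth factor = 1.57200 / 1.43185 ≈ 1.09788.
Annualized: 1.09788^(1/7) − 1 ≈ 0.01343.

1.343%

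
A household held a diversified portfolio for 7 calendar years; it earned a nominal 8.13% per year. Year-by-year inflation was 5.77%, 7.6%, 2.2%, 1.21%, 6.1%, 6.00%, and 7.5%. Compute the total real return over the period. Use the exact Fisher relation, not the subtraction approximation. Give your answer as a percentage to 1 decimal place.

21.4%

Cumulative inflation factor: 1.0577 × 1.076 × 1.022 × 1.0121 × 1.061 × 1.0600 × 1.075 ≈ 1.42324.
Nominal growth factor: 1.72832. Real growth factor = 1.72832 / 1.42324 ≈ 1.21435.
Total real return ≈ 21.4352%.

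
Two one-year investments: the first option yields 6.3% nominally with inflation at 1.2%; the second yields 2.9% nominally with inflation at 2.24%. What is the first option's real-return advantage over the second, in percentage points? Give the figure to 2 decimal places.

The first option real return: 1.063/1.012 − 1 = 5.040%.
The second real return: 1.029/1.0224 − 1 = 0.646%.
Difference: 5.040 − 0.646 = 4.394 pp.

4.39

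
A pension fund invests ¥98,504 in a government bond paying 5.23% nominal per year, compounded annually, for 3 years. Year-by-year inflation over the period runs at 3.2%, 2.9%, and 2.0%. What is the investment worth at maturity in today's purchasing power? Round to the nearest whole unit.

Nominal value at maturity: ¥98,504 × (1 + 5.23%)^3 ≈ ¥114,782.
Price-level factor over 3 years: 1.032 × 1.029 × 1.020 = 1.08316656.
The maturity value deflated by that factor is the answer in today's purchasing power.

¥105,969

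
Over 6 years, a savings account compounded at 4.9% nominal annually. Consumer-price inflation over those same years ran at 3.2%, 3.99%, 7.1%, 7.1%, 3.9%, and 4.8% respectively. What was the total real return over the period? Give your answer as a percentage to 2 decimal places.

-0.59%

Cumulative inflation factor: 1.032 × 1.0399 × 1.071 × 1.071 × 1.039 × 1.048 ≈ 1.34038.
Nominal growth factor: 1.33246. Real growth factor = 1.33246 / 1.34038 ≈ 0.99409.
Total real return ≈ -0.5910%.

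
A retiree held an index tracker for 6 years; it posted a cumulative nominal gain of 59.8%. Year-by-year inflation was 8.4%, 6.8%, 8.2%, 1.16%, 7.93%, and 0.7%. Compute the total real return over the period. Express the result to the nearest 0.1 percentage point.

Cumulative inflation factor: 1.084 × 1.068 × 1.082 × 1.0116 × 1.0793 × 1.007 ≈ 1.37724.
Nominal growth factor: 1.59800. Real growth factor = 1.59800 / 1.37724 ≈ 1.16030.
Total real return ≈ 16.0295%.

16.0%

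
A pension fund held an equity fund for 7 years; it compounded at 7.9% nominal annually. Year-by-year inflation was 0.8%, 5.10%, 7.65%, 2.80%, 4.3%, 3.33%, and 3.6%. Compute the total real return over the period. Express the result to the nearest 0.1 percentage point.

30.1%

Cumulative inflation factor: 1.008 × 1.0510 × 1.0765 × 1.0280 × 1.043 × 1.0333 × 1.036 ≈ 1.30900.
Nominal growth factor: 1.70275. Real growth factor = 1.70275 / 1.30900 ≈ 1.30080.
Total real return ≈ 30.0796%.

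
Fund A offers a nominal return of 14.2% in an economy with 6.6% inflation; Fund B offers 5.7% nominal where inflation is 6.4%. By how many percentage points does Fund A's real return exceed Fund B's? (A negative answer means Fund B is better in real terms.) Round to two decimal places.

Fund A real return: 1.142/1.066 − 1 = 7.129%.
Fund B real return: 1.057/1.064 − 1 = -0.658%.
Difference: 7.129 − (-0.658) = 7.787 pp.

7.79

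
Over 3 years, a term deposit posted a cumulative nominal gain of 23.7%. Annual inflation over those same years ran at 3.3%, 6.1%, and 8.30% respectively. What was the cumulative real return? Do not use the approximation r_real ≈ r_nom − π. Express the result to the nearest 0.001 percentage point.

Cumulative inflation factor: 1.033 × 1.061 × 1.0830 ≈ 1.18698.
Nominal growth factor: 1.23700. Real growth factor = 1.23700 / 1.18698 ≈ 1.04214.
Total real return ≈ 4.2139%.

4.214%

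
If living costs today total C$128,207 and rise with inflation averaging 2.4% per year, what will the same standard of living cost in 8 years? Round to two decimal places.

Cumulative price-level factor: (1+2.4%)^8 ≈ 1.2089258196.
The nominal amount required is C$128,207 scaled up by that factor.

C$154,992.75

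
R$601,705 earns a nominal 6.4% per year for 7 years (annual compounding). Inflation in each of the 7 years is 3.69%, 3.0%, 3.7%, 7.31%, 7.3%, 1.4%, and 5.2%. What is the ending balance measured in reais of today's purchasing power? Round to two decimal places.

Nominal value at maturity: R$601,705 × (1 + 6.4%)^7 ≈ R$928,912.95.
Price-level factor over 7 years: 1.0369 × 1.030 × 1.037 × 1.0731 × 1.073 × 1.014 × 1.052 ≈ 1.3603368639.
The maturity value deflated by that factor is the answer in today's purchasing power.

R$682,855.09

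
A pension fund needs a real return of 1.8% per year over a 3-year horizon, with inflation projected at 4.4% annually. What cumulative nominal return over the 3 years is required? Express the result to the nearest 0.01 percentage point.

20.05%

Required annual nominal rate: (1+1.8%)(1+4.4%) − 1 = 6.2792%.
Cumulative over 3 years: (1 + 0.062792)^3 − 1 ≈ 0.20045.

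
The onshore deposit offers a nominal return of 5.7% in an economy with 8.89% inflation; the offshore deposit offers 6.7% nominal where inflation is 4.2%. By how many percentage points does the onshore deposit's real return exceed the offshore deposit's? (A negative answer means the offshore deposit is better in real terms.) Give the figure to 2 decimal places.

The onshore deposit real return: 1.057/1.0889 − 1 = -2.930%.
The offshore deposit real return: 1.067/1.042 − 1 = 2.399%.
Difference: -2.930 − 2.399 = -5.329 pp.

-5.33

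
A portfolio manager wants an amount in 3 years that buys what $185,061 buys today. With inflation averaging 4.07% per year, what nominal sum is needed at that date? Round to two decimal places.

$208,589.08

Cumulative price-level factor: (1+4.07%)^3 ≈ 1.1271368891.
Multiplying $185,061 by the price-level factor gives the future nominal sum.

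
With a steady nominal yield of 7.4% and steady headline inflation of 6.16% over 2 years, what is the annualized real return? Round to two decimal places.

1.17%

With constant rates the annual real return is the same each year: (1+7.4%)/(1+6.16%) − 1 = 0.01168.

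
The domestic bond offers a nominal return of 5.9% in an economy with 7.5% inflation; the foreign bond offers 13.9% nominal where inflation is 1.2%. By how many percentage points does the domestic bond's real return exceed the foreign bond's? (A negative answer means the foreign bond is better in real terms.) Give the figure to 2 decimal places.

-14.04

The domestic bond real return: 1.059/1.075 − 1 = -1.488%.
The foreign bond real return: 1.139/1.012 − 1 = 12.549%.
Difference: -1.488 − 12.549 = -14.037 pp.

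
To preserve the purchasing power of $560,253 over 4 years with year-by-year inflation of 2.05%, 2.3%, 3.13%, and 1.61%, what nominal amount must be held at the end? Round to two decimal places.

Cumulative price-level factor: 1.0205 × 1.023 × 1.0313 × 1.0161 ≈ 1.0939818377.
The nominal amount required is $560,253 scaled up by that factor.

$612,906.61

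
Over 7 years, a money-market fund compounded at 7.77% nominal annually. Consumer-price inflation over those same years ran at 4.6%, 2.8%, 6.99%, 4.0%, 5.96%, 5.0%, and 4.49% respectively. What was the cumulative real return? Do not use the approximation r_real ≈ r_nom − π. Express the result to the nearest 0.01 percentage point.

Cumulative inflation factor: 1.046 × 1.028 × 1.0699 × 1.040 × 1.0596 × 1.050 × 1.0449 ≈ 1.39094.
Nominal growth factor: 1.68844. Real growth factor = 1.68844 / 1.39094 ≈ 1.21389.
Total real return ≈ 21.3886%.

21.39%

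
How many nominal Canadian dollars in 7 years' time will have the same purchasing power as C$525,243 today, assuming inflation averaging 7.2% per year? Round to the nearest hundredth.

Cumulative price-level factor: (1+7.2%)^7 ≈ 1.6269098835.
The nominal amount required is C$525,243 scaled up by that factor.

C$854,523.03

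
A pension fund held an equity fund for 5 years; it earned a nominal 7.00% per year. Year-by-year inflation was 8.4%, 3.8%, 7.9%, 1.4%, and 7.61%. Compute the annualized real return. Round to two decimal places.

1.15%

Cumulative inflation factor: 1.084 × 1.038 × 1.079 × 1.014 × 1.0761 ≈ 1.32476.
Nominal growth factor: 1.40255. Real growth factor = 1.40255 / 1.32476 ≈ 1.05872.
Annualized: 1.05872^(1/5) − 1 ≈ 0.01148.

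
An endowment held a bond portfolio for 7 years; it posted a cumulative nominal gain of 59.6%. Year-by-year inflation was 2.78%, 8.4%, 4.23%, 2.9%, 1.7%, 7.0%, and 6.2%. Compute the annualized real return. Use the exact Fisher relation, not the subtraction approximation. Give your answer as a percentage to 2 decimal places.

Cumulative inflation factor: 1.0278 × 1.084 × 1.0423 × 1.029 × 1.017 × 1.070 × 1.062 ≈ 1.38094.
Nominal growth factor: 1.59600. Real growth factor = 1.59600 / 1.38094 ≈ 1.15573.
Annualized: 1.15573^(1/7) − 1 ≈ 0.02089.

2.09%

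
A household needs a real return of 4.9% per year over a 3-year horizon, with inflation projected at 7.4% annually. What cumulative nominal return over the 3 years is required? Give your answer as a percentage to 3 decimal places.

43.001%

Required annual nominal rate: (1+4.9%)(1+7.4%) − 1 = 12.6626%.
Cumulative over 3 years: (1 + 0.126626)^3 − 1 ≈ 0.43001.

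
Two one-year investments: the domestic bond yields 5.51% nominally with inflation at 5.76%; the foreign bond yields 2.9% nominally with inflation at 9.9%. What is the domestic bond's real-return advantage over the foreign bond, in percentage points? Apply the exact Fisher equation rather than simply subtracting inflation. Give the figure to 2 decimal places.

The domestic bond real return: 1.0551/1.0576 − 1 = -0.236%.
The foreign bond real return: 1.029/1.099 − 1 = -6.369%.
Difference: -0.236 − (-6.369) = 6.133 pp.

6.13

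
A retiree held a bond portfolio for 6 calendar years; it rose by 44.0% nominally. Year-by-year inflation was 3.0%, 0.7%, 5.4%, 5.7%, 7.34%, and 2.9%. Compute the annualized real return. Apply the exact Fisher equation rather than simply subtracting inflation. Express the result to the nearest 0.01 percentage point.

2.03%

Cumulative inflation factor: 1.030 × 1.007 × 1.054 × 1.057 × 1.0734 × 1.029 ≈ 1.27632.
Nominal growth factor: 1.44000. Real growth factor = 1.44000 / 1.27632 ≈ 1.12824.
Annualized: 1.12824^(1/6) − 1 ≈ 0.02031.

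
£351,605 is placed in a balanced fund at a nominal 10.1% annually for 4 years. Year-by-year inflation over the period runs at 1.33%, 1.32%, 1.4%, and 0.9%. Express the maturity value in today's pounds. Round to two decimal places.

£491,860.53

Nominal value at maturity: £351,605 × (1 + 10.1%)^4 ≈ £516,659.38.
Price-level factor over 4 years: 1.0133 × 1.0132 × 1.014 × 1.009 ≈ 1.0504184590.
The maturity value deflated by that factor is the answer in today's purchasing power.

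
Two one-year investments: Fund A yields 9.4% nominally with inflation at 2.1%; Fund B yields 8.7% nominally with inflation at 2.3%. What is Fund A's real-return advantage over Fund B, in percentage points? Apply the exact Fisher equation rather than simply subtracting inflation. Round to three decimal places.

0.894

Fund A real return: 1.094/1.021 − 1 = 7.1499%.
Fund B real return: 1.087/1.023 − 1 = 6.2561%.
Difference: 7.1499 − 6.2561 = 0.8938 pp.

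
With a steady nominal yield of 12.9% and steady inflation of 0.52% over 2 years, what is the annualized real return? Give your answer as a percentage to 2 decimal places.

12.32%

With constant rates the annual real return is the same each year: (1+12.9%)/(1+0.52%) − 1 = 0.12316.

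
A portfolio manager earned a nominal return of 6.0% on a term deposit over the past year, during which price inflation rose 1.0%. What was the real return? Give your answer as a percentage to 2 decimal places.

Real return via the Fisher equation: (1 + 6.0%)/(1 + 1.0%) − 1 = 1.060/1.010 − 1 ≈ 0.04950.

4.95%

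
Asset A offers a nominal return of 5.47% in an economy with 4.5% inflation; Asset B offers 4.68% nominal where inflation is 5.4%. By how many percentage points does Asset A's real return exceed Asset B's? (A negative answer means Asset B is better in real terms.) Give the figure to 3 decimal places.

1.611

Asset A real return: 1.0547/1.045 − 1 = 0.9282%.
Asset B real return: 1.0468/1.054 − 1 = -0.6831%.
Difference: 0.9282 − (-0.6831) = 1.6113 pp.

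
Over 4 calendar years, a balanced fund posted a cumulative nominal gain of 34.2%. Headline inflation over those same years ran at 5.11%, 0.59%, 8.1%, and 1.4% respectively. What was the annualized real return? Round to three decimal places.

Cumulative inflation factor: 1.0511 × 1.0059 × 1.081 × 1.014 ≈ 1.15894.
Nominal growth factor: 1.34200. Real growth factor = 1.34200 / 1.15894 ≈ 1.15795.
Annualized: 1.15795^(1/4) − 1 ≈ 0.03734.

3.734%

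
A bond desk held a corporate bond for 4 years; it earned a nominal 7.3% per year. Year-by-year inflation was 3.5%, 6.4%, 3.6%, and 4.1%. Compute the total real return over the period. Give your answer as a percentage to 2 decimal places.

Cumulative inflation factor: 1.035 × 1.064 × 1.036 × 1.041 ≈ 1.18766.
Nominal growth factor: 1.32556. Real growth factor = 1.32556 / 1.18766 ≈ 1.11611.
Total real return ≈ 11.6109%.

11.61%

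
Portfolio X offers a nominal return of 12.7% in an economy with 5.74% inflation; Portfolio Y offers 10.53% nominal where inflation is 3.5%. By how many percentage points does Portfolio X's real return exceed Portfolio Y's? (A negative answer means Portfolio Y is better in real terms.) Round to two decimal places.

Portfolio X real return: 1.127/1.0574 − 1 = 6.582%.
Portfolio Y real return: 1.1053/1.035 − 1 = 6.792%.
Difference: 6.582 − 6.792 = -0.210 pp.

-0.21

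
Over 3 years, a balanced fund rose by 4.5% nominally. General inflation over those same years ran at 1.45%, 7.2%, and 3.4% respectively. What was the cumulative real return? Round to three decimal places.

-7.072%

Cumulative inflation factor: 1.0145 × 1.072 × 1.034 ≈ 1.12452.
Nominal growth factor: 1.04500. Real growth factor = 1.04500 / 1.12452 ≈ 0.92928.
Total real return ≈ -7.0715%.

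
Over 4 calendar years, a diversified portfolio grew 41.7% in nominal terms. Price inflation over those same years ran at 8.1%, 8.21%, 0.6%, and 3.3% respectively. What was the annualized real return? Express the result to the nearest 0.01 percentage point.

Cumulative inflation factor: 1.081 × 1.0821 × 1.006 × 1.033 ≈ 1.21560.
Nominal growth factor: 1.41700. Real growth factor = 1.41700 / 1.21560 ≈ 1.16568.
Annualized: 1.16568^(1/4) − 1 ≈ 0.03907.

3.91%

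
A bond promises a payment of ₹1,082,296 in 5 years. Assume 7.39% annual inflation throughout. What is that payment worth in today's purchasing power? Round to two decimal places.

Price-level factor over 5 years: (1 + 7.39%)^5 ≈ 1.4282992623.
Purchasing power today: ₹1,082,296 divided by that factor.

₹757,751.56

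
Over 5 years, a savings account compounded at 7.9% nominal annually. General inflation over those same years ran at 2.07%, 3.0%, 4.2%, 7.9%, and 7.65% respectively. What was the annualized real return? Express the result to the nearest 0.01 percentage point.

2.82%

Cumulative inflation factor: 1.0207 × 1.030 × 1.042 × 1.079 × 1.0765 ≈ 1.27244.
Nominal growth factor: 1.46254. Real growth factor = 1.46254 / 1.27244 ≈ 1.14939.
Annualized: 1.14939^(1/5) − 1 ≈ 0.02824.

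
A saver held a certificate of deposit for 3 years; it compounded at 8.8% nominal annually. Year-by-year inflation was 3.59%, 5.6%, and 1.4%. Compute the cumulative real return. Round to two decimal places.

16.11%

Cumulative inflation factor: 1.0359 × 1.056 × 1.014 ≈ 1.10923.
Nominal growth factor: 1.28791. Real growth factor = 1.28791 / 1.10923 ≈ 1.16109.
Total real return ≈ 16.1093%.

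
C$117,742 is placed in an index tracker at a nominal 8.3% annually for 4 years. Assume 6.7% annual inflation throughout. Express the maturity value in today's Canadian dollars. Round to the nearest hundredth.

Nominal value at maturity: C$117,742 × (1 + 8.3%)^4 ≈ C$161,973.97.
Price-level factor over 4 years: (1 + 6.7%)^4 ≈ 1.2961572031.
Dividing the nominal maturity value by the price-level factor gives the value in today's money.

C$124,964.76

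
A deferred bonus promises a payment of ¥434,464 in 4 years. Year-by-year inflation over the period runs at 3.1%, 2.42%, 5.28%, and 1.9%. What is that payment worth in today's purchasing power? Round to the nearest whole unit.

¥383,522

Price-level factor over 4 years: 1.031 × 1.0242 × 1.0528 × 1.019 ≈ 1.1328267536.
Purchasing power today: ¥434,464 divided by that factor.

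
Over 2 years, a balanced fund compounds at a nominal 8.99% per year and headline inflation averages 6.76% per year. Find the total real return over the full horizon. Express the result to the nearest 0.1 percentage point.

4.2%

The annual real rate is (1+8.99%)/(1+6.76%) − 1 = 2.0888%.
Compounded over 2 years: (1 + 0.020888)^2 − 1 ≈ 0.04221.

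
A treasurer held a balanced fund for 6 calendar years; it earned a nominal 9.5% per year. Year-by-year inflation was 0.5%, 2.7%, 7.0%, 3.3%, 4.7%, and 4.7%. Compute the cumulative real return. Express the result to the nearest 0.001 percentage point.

37.839%

Cumulative inflation factor: 1.005 × 1.027 × 1.070 × 1.033 × 1.047 × 1.047 ≈ 1.25059.
Nominal growth factor: 1.72379. Real growth factor = 1.72379 / 1.25059 ≈ 1.37839.
Total real return ≈ 37.8386%.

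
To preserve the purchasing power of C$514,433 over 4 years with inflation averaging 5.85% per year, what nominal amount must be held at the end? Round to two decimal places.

Cumulative price-level factor: (1+5.85%)^4 ≈ 1.2553460183.
Multiplying C$514,433 by the price-level factor gives the future nominal sum.

C$645,791.42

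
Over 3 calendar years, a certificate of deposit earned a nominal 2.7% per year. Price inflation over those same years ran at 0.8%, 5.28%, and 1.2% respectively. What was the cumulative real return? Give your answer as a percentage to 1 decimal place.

Cumulative inflation factor: 1.008 × 1.0528 × 1.012 ≈ 1.07396.
Nominal growth factor: 1.08321. Real growth factor = 1.08321 / 1.07396 ≈ 1.00861.
Total real return ≈ 0.8613%.

0.9%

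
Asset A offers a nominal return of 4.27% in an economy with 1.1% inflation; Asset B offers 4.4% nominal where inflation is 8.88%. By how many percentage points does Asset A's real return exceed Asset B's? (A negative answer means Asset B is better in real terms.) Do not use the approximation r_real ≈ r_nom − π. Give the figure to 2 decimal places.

7.25

Asset A real return: 1.0427/1.011 − 1 = 3.136%.
Asset B real return: 1.044/1.0888 − 1 = -4.115%.
Difference: 3.136 − (-4.115) = 7.251 pp.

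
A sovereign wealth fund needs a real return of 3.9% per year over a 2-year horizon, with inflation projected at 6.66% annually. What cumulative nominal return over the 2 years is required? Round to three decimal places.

Required annual nominal rate: (1+3.9%)(1+6.66%) − 1 = 10.81974%.
Cumulative over 2 years: (1 + 0.1081974)^2 − 1 ≈ 0.22810.

22.810%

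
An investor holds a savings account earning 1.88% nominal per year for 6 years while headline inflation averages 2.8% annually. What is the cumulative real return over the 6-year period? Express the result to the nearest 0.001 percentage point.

-5.251%

The annual real rate is (1+1.88%)/(1+2.8%) − 1 = -0.8949%.
Compounded over 6 years: (1 + -0.008949)^6 − 1 ≈ -0.05251.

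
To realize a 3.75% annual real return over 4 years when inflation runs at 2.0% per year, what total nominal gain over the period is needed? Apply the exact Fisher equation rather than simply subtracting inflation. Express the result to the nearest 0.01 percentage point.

25.42%

Required annual nominal rate: (1+3.75%)(1+2.0%) − 1 = 5.825%.
Cumulative over 4 years: (1 + 0.05825)^4 − 1 ≈ 0.25416.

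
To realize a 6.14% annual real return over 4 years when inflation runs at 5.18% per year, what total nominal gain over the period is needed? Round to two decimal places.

Required annual nominal rate: (1+6.14%)(1+5.18%) − 1 = 11.638052%.
Cumulative over 4 years: (1 + 0.11638052)^4 − 1 ≈ 0.55328.

55.33%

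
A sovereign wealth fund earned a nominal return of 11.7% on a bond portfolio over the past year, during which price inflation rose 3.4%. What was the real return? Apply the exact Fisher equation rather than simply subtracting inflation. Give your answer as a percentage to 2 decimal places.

8.03%

Real return via the Fisher equation: (1 + 11.7%)/(1 + 3.4%) − 1 = 1.117/1.034 − 1 ≈ 0.08027.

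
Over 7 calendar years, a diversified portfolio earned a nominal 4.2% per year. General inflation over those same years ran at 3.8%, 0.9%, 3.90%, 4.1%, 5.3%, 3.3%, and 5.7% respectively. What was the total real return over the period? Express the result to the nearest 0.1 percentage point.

Cumulative inflation factor: 1.038 × 1.009 × 1.0390 × 1.041 × 1.053 × 1.033 × 1.057 ≈ 1.30244.
Nominal growth factor: 1.33375. Real growth factor = 1.33375 / 1.30244 ≈ 1.02404.
Total real return ≈ 2.4037%.

2.4%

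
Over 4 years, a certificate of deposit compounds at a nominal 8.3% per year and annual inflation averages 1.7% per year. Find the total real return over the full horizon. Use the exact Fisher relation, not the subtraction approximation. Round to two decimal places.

The annual real rate is (1+8.3%)/(1+1.7%) − 1 = 6.4897%.
Compounded over 4 years: (1 + 0.064897)^4 − 1 ≈ 0.28597.

28.60%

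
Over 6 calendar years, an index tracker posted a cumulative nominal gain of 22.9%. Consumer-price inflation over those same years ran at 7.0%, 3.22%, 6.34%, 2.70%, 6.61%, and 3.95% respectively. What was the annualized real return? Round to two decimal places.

-1.39%

Cumulative inflation factor: 1.070 × 1.0322 × 1.0634 × 1.0270 × 1.0661 × 1.0395 ≈ 1.33671.
Nominal growth factor: 1.22900. Real growth factor = 1.22900 / 1.33671 ≈ 0.91942.
Annualized: 0.91942^(1/6) − 1 ≈ -0.01390.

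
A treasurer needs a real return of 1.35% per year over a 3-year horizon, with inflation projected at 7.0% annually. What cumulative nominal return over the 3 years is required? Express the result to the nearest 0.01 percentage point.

27.53%

Required annual nominal rate: (1+1.35%)(1+7.0%) − 1 = 8.4445%.
Cumulative over 3 years: (1 + 0.084445)^3 − 1 ≈ 0.27533.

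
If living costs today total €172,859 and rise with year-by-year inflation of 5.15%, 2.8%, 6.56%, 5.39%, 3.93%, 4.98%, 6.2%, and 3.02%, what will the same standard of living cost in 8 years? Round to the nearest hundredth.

Cumulative price-level factor: 1.0515 × 1.028 × 1.0656 × 1.0539 × 1.0393 × 1.0498 × 1.062 × 1.0302 ≈ 1.4490706695.
Multiplying €172,859 by the price-level factor gives the future nominal sum.

€250,484.91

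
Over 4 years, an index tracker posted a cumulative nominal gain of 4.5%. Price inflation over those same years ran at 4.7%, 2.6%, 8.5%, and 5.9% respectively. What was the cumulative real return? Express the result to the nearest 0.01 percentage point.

-15.34%

Cumulative inflation factor: 1.047 × 1.026 × 1.085 × 1.059 ≈ 1.23430.
Nominal growth factor: 1.04500. Real growth factor = 1.04500 / 1.23430 ≈ 0.84664.
Total real return ≈ -15.3364%.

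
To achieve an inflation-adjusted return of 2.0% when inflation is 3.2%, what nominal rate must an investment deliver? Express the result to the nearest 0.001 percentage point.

5.264%

By the Fisher equation, 1 + r_nom = (1 + 2.0%)(1 + 3.2%) = 1.020 × 1.032 = 1.05264.
So r_nom = 5.264%.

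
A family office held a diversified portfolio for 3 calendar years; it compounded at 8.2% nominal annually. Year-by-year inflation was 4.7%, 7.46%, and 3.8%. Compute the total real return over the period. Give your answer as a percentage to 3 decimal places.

8.465%

Cumulative inflation factor: 1.047 × 1.0746 × 1.038 ≈ 1.16786.
Nominal growth factor: 1.26672. Real growth factor = 1.26672 / 1.16786 ≈ 1.08465.
Total real return ≈ 8.4653%.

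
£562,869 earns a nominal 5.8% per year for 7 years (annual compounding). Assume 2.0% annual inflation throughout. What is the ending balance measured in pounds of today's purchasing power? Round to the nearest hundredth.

Nominal value at maturity: £562,869 × (1 + 5.8%)^7 ≈ £835,231.77.
Price-level factor over 7 years: (1 + 2.0%)^7 ≈ 1.1486856676.
Dividing the nominal maturity value by the price-level factor gives the value in today's money.

£727,119.52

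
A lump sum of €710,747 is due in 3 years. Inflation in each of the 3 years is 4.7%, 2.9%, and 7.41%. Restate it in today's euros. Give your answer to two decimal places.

Price-level factor over 3 years: 1.047 × 1.029 × 1.0741 = 1.1571955983.
Purchasing power today: €710,747 divided by that factor.

€614,197.81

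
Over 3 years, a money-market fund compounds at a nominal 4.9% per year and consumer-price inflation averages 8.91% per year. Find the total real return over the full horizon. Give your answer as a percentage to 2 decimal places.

The annual real rate is (1+4.9%)/(1+8.91%) − 1 = -3.6819%.
Compounded over 3 years: (1 + -0.036819)^3 − 1 ≈ -0.10644.

-10.64%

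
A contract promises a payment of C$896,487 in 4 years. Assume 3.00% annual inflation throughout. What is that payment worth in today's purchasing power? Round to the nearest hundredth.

Price-level factor over 4 years: (1 + 3.00%)^4 = 1.12550881.
Purchasing power today: C$896,487 divided by that factor.

C$796,517.09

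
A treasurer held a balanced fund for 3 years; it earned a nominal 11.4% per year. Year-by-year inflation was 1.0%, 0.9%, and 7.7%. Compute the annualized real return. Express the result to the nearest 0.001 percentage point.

Cumulative inflation factor: 1.010 × 1.009 × 1.077 ≈ 1.09756.
Nominal growth factor: 1.38247. Real growth factor = 1.38247 / 1.09756 ≈ 1.25958.
Annualized: 1.25958^(1/3) − 1 ≈ 0.07996.

7.996%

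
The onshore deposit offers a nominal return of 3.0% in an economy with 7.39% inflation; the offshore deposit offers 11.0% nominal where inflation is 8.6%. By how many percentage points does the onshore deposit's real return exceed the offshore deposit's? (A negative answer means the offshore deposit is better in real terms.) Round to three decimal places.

-6.298

The onshore deposit real return: 1.030/1.0739 − 1 = -4.0879%.
The offshore deposit real return: 1.110/1.086 − 1 = 2.2099%.
Difference: -4.0879 − 2.2099 = -6.2978 pp.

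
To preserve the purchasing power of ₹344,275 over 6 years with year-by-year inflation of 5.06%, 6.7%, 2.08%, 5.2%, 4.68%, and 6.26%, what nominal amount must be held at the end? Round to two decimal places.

₹460,996.08

Cumulative price-level factor: 1.0506 × 1.067 × 1.0208 × 1.052 × 1.0468 × 1.0626 ≈ 1.3390344258.
The nominal amount required is ₹344,275 scaled up by that factor.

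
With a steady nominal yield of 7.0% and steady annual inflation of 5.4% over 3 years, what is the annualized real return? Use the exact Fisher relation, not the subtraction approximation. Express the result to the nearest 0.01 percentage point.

1.52%

With constant rates the annual real return is the same each year: (1+7.0%)/(1+5.4%) − 1 = 0.01518.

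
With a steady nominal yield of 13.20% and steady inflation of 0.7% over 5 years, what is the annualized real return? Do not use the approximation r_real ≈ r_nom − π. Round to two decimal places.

12.41%

With constant rates the annual real return is the same each year: (1+13.20%)/(1+0.7%) − 1 = 0.12413.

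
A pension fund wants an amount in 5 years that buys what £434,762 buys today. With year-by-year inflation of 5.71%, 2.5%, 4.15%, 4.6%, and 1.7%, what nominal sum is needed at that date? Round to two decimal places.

Cumulative price-level factor: 1.0571 × 1.025 × 1.0415 × 1.046 × 1.017 ≈ 1.2004714886.
The nominal amount required is £434,762 scaled up by that factor.

£521,919.39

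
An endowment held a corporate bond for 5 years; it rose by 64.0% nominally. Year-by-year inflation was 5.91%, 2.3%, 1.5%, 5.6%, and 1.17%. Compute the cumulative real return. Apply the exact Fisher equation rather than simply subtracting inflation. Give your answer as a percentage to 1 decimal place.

39.6%

Cumulative inflation factor: 1.0591 × 1.023 × 1.015 × 1.056 × 1.0117 ≈ 1.17488.
Nominal growth factor: 1.64000. Real growth factor = 1.64000 / 1.17488 ≈ 1.39588.
Total real return ≈ 39.5885%.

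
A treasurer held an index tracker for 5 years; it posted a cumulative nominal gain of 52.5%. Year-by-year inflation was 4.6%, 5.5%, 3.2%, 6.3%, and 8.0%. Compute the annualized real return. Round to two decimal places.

3.13%

Cumulative inflation factor: 1.046 × 1.055 × 1.032 × 1.063 × 1.080 ≈ 1.30744.
Nominal growth factor: 1.52500. Real growth factor = 1.52500 / 1.30744 ≈ 1.16640.
Annualized: 1.16640^(1/5) − 1 ≈ 0.03126.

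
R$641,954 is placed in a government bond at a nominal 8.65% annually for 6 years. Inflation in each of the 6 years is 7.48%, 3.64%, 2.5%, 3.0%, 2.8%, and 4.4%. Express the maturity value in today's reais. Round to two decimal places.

Nominal value at maturity: R$641,954 × (1 + 8.65%)^6 ≈ R$1,056,044.68.
Price-level factor over 6 years: 1.0748 × 1.0364 × 1.025 × 1.030 × 1.028 × 1.044 ≈ 1.2621464947.
Dividing the nominal maturity value by the price-level factor gives the value in today's money.

R$836,705.31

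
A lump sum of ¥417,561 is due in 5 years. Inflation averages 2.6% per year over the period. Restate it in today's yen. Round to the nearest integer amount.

¥367,268

Price-level factor over 5 years: (1 + 2.6%)^5 ≈ 1.1369380568.
Purchasing power today: ¥417,561 divided by that factor.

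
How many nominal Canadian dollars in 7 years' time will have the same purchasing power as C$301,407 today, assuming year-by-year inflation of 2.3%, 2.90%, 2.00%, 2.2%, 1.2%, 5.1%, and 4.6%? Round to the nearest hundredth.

C$367,968.23

Cumulative price-level factor: 1.023 × 1.0290 × 1.0200 × 1.022 × 1.012 × 1.051 × 1.046 ≈ 1.2208350494.
Multiplying C$301,407 by the price-level factor gives the future nominal sum.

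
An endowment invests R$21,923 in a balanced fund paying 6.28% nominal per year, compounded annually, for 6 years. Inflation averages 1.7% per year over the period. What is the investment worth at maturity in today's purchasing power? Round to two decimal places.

R$28,555.09

Nominal value at maturity: R$21,923 × (1 + 6.28%)^6 ≈ R$31,594.34.
Price-level factor over 6 years: (1 + 1.7%)^6 ≈ 1.1064345214.
The maturity value deflated by that factor is the answer in today's purchasing power.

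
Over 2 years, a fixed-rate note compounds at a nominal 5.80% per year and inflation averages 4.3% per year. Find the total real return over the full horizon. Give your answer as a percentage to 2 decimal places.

2.90%

The annual real rate is (1+5.80%)/(1+4.3%) − 1 = 1.4382%.
Compounded over 2 years: (1 + 0.014382)^2 − 1 ≈ 0.02897.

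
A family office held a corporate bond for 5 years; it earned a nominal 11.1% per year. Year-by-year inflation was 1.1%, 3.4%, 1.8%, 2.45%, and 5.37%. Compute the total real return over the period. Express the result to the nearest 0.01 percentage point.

47.34%

Cumulative inflation factor: 1.011 × 1.034 × 1.018 × 1.0245 × 1.0537 ≈ 1.14881.
Nominal growth factor: 1.69266. Real growth factor = 1.69266 / 1.14881 ≈ 1.47340.
Total real return ≈ 47.3404%.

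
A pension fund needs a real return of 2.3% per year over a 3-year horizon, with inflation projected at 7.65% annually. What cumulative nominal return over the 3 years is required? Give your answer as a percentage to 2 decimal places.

33.56%

Required annual nominal rate: (1+2.3%)(1+7.65%) − 1 = 10.12595%.
Cumulative over 3 years: (1 + 0.1012595)^3 − 1 ≈ 0.33558.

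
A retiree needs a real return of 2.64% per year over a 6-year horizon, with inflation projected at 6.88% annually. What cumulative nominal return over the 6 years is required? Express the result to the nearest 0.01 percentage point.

74.29%

Required annual nominal rate: (1+2.64%)(1+6.88%) − 1 = 9.701632%.
Cumulative over 6 years: (1 + 0.09701632)^6 − 1 ≈ 0.74292.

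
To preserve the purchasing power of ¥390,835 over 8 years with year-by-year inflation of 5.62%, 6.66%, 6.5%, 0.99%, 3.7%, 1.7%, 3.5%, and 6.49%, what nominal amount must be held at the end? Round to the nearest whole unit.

¥550,450

Cumulative price-level factor: 1.0562 × 1.0666 × 1.065 × 1.0099 × 1.037 × 1.017 × 1.035 × 1.0649 ≈ 1.4083954346.
Multiplying ¥390,835 by the price-level factor gives the future nominal sum.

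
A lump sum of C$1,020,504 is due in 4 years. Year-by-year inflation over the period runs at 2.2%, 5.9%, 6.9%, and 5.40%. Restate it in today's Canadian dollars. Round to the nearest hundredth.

Price-level factor over 4 years: 1.022 × 1.059 × 1.069 × 1.0540 ≈ 1.2194532963.
Purchasing power today: C$1,020,504 divided by that factor.

C$836,853.70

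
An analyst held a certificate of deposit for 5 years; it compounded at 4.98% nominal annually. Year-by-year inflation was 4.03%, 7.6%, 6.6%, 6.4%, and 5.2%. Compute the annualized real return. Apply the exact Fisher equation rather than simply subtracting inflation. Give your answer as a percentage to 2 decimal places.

-0.92%

Cumulative inflation factor: 1.0403 × 1.076 × 1.066 × 1.064 × 1.052 ≈ 1.33563.
Nominal growth factor: 1.27507. Real growth factor = 1.27507 / 1.33563 ≈ 0.95466.
Annualized: 0.95466^(1/5) − 1 ≈ -0.00924.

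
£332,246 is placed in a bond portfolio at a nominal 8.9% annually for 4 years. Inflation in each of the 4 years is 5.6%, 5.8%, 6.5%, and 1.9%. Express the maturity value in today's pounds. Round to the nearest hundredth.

£385,387.75

Nominal value at maturity: £332,246 × (1 + 8.9%)^4 ≈ £467,273.64.
Price-level factor over 4 years: 1.056 × 1.058 × 1.065 × 1.019 ≈ 1.2124766333.
The maturity value deflated by that factor is the answer in today's purchasing power.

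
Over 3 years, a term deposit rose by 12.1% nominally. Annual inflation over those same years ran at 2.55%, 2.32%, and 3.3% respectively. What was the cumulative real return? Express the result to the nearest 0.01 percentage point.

3.42%

Cumulative inflation factor: 1.0255 × 1.0232 × 1.033 ≈ 1.08392.
Nominal growth factor: 1.12100. Real growth factor = 1.12100 / 1.08392 ≈ 1.03421.
Total real return ≈ 3.4211%.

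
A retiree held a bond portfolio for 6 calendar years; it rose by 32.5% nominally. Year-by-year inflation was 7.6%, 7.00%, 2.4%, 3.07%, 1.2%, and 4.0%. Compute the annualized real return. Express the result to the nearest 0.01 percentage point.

0.59%

Cumulative inflation factor: 1.076 × 1.0700 × 1.024 × 1.0307 × 1.012 × 1.040 ≈ 1.27892.
Nominal growth factor: 1.32500. Real growth factor = 1.32500 / 1.27892 ≈ 1.03603.
Annualized: 1.03603^(1/6) − 1 ≈ 0.00592.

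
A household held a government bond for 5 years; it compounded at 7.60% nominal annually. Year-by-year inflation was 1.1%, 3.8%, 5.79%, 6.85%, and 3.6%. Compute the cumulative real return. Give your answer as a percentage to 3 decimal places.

17.364%

Cumulative inflation factor: 1.011 × 1.038 × 1.0579 × 1.0685 × 1.036 ≈ 1.22893.
Nominal growth factor: 1.44232. Real growth factor = 1.44232 / 1.22893 ≈ 1.17364.
Total real return ≈ 17.3637%.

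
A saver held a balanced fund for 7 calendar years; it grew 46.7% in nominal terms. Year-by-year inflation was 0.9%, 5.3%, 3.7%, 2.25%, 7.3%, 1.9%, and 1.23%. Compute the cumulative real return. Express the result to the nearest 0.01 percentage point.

Cumulative inflation factor: 1.009 × 1.053 × 1.037 × 1.0225 × 1.073 × 1.019 × 1.0123 ≈ 1.24694.
Nominal growth factor: 1.46700. Real growth factor = 1.46700 / 1.24694 ≈ 1.17648.
Total real return ≈ 17.6482%.

17.65%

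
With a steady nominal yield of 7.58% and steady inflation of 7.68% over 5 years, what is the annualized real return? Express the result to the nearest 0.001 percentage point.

-0.093%

With constant rates the annual real return is the same each year: (1+7.58%)/(1+7.68%) − 1 = -0.00093.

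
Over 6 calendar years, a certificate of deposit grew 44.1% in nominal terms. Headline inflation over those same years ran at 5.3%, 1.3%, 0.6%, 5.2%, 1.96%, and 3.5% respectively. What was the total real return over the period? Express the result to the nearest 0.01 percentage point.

Cumulative inflation factor: 1.053 × 1.013 × 1.006 × 1.052 × 1.0196 × 1.035 ≈ 1.19130.
Nominal growth factor: 1.44100. Real growth factor = 1.44100 / 1.19130 ≈ 1.20960.
Total real return ≈ 20.9601%.

20.96%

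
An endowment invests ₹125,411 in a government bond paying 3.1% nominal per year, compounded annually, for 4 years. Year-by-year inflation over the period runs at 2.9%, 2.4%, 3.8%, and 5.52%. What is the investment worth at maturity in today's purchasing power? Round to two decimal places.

₹122,778.64

Nominal value at maturity: ₹125,411 × (1 + 3.1%)^4 ≈ ₹141,700.14.
Price-level factor over 4 years: 1.029 × 1.024 × 1.038 × 1.0552 ≈ 1.1541106999.
Dividing the nominal maturity value by the price-level factor gives the value in today's money.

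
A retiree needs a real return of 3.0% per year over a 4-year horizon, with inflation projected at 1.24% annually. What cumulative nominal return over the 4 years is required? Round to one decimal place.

Required annual nominal rate: (1+3.0%)(1+1.24%) − 1 = 4.2772%.
Cumulative over 4 years: (1 + 0.042772)^4 − 1 ≈ 0.18238.

18.2%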